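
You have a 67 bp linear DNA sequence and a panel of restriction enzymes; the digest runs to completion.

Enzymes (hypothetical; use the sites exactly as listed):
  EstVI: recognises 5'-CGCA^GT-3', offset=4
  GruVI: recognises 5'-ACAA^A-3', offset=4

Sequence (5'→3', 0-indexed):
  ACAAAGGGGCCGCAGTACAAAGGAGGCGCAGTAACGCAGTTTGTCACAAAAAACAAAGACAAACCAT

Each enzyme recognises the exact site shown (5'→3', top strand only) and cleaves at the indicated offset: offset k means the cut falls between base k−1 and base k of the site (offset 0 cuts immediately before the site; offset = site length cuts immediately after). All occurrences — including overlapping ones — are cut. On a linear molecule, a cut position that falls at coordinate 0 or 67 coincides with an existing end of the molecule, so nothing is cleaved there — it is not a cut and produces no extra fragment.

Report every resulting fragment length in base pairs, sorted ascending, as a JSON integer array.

Site scan:
  EstVI CGCAGT/4: at [10, 26, 34] ⇒ [14, 30, 38]
  GruVI ACAAA/4: at [0, 16, 45, 52, 58] ⇒ [4, 20, 49, 56, 62]

All cut coordinates (distinct, sorted): [4, 14, 20, 30, 38, 49, 56, 62]

Fragments:
  [0,4): 4 bp
  [4,14): 10 bp
  [14,20): 6 bp
  [20,30): 10 bp
  [30,38): 8 bp
  [38,49): 11 bp
  [49,56): 7 bp
  [56,62): 6 bp
  [62,67): 5 bp

[4,5,6,6,7,8,10,10,11]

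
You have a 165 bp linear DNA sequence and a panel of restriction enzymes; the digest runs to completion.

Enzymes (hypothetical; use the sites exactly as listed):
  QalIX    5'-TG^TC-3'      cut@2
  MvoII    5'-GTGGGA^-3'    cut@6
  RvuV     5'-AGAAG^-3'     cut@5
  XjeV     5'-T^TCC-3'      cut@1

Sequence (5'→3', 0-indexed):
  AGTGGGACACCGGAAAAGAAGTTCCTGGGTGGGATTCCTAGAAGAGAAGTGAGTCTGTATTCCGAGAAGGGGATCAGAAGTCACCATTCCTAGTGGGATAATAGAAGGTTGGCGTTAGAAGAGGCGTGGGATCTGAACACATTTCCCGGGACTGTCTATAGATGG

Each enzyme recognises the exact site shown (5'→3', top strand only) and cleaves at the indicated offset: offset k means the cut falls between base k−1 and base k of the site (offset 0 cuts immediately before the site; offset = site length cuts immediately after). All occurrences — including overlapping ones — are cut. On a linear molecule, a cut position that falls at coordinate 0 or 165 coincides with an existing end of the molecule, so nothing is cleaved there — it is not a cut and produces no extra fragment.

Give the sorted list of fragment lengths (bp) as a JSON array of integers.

Site scan:
  QalIX (TGTC, off=2): starts [152] → cuts [154]
  MvoII (GTGGGA, off=6): starts [1, 28, 92, 125] → cuts [7, 34, 98, 131]
  RvuV (AGAAG, off=5): starts [16, 39, 44, 64, 75, 102, 116] → cuts [21, 44, 49, 69, 80, 107, 121]
  XjeV (TTCC, off=1): starts [21, 34, 59, 86, 142] → cuts [22, 35, 60, 87, 143]

Pooled cuts: [7, 21, 22, 34, 35, 44, 49, 60, 69, 80, 87, 98, 107, 121, 131, 143, 154]

Fragment lengths:
  [0,7): 7 bp
  [7,21): 14 bp
  [21,22): 1 bp
  [22,34): 12 bp
  [34,35): 1 bp
  [35,44): 9 bp
  [44,49): 5 bp
  [49,60): 11 bp
  [60,69): 9 bp
  [69,80): 11 bp
  [80,87): 7 bp
  [87,98): 11 bp
  [98,107): 9 bp
  [107,121): 14 bp
  [121,131): 10 bp
  [131,143): 12 bp
  [143,154): 11 bp
  [154,165): 11 bp

[1,1,5,7,7,9,9,9,10,11,11,11,11,11,12,12,14,14]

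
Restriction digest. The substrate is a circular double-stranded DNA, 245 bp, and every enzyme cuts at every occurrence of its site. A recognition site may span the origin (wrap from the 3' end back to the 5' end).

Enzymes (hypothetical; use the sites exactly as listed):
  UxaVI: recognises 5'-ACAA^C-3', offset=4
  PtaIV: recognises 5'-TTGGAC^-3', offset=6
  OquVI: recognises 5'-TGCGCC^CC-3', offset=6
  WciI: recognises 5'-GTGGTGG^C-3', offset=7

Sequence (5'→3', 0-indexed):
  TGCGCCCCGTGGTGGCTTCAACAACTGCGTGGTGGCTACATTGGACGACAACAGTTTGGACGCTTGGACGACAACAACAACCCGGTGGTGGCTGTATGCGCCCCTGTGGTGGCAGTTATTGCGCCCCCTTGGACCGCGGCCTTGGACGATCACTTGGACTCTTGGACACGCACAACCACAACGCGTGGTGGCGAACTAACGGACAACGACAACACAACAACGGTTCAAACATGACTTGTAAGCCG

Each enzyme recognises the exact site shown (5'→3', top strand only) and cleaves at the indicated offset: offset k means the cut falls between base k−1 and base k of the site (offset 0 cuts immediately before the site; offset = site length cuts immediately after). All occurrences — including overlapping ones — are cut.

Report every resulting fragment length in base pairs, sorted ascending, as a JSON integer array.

[3,3,3,5,5,5,6,6,8,8,8,9,9,9,10,10,10,11,11,11,11,12,13,13,15,31]

Per-enzyme occurrences:
  UxaVI (ACAAC, off=4): starts [20, 47, 70, 73, 76, 171, 177, 202, 208, 213, 216] → cuts [24, 51, 74, 77, 80, 175, 181, 206, 212, 217, 220]
  PtaIV (TTGGAC, off=6): starts [40, 55, 63, 128, 141, 153, 161] → cuts [46, 61, 69, 134, 147, 159, 167]
  OquVI (TGCGCCCC, off=6): starts [0, 96, 119] → cuts [6, 102, 125]
  WciI (GTGGTGGC, off=7): starts [8, 28, 84, 105, 184] → cuts [15, 35, 91, 112, 191]

Pooled cuts: [6, 15, 24, 35, 46, 51, 61, 69, 74, 77, 80, 91, 102, 112, 125, 134, 147, 159, 167, 175, 181, 191, 206, 212, 217, 220]

Fragments:
  6→15: 9 bp
  15→24: 9 bp
  24→35: 11 bp
  35→46: 11 bp
  46→51: 5 bp
  51→61: 10 bp
  61→69: 8 bp
  69→74: 5 bp
  74→77: 3 bp
  77→80: 3 bp
  80→91: 11 bp
  91→102: 11 bp
  102→112: 10 bp
  112→125: 13 bp
  125→134: 9 bp
  134→147: 13 bp
  147→159: 12 bp
  159→167: 8 bp
  167→175: 8 bp
  175→181: 6 bp
  181→191: 10 bp
  191→206: 15 bp
  206→212: 6 bp
  212→217: 5 bp
  217→220: 3 bp
  220→6 (wrap): 245-220+6 = 31 bp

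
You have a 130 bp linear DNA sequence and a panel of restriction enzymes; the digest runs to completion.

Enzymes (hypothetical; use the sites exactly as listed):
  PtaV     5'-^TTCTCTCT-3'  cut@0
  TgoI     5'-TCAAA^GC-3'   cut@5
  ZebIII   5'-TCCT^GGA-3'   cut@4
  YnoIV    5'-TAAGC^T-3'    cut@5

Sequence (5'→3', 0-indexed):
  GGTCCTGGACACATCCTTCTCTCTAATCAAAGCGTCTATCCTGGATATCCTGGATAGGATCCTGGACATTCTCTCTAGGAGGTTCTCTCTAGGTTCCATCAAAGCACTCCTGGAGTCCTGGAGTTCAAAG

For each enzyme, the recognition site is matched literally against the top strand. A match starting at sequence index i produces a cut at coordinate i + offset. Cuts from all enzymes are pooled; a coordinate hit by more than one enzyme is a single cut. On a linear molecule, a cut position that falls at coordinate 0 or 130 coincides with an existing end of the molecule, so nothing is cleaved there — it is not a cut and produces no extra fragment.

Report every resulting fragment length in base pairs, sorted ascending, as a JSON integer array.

Scan for sites:
  PtaV (TTCTCTCT, off=0): starts [16, 68, 82] → cuts [16, 68, 82]
  TgoI (TCAAAGC, off=5): starts [26, 98] → cuts [31, 103]
  ZebIII (TCCTGGA, off=4): starts [2, 38, 47, 59, 107, 115] → cuts [6, 42, 51, 63, 111, 119]
  YnoIV (TAAGCT, off=5): no sites

Pooled cuts: [6, 16, 31, 42, 51, 63, 68, 82, 103, 111, 119]

Fragment lengths:
  [0,6): 6 bp
  [6,16): 10 bp
  [16,31): 15 bp
  [31,42): 11 bp
  [42,51): 9 bp
  [51,63): 12 bp
  [63,68): 5 bp
  [68,82): 14 bp
  [82,103): 21 bp
  [103,111): 8 bp
  [111,119): 8 bp
  [119,130): 11 bp

[5,6,8,8,9,10,11,11,12,14,15,21]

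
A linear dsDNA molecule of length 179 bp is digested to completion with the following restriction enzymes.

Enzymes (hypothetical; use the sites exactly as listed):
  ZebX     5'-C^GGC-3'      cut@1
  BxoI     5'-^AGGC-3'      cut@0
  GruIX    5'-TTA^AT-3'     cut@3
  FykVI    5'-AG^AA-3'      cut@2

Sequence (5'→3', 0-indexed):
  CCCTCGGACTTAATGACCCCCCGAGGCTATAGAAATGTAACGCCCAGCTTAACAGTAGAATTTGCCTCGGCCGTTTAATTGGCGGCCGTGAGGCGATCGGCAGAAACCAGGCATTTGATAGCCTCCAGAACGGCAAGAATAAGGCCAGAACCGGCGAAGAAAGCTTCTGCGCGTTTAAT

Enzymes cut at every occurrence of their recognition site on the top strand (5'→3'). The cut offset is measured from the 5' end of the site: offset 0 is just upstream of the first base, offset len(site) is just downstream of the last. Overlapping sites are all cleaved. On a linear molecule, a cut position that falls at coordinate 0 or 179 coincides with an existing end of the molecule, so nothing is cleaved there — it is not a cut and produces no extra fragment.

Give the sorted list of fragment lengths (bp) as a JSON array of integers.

Scan for sites:
  ZebX CGGC/1: at [67, 82, 97, 130, 151] ⇒ [68, 83, 98, 131, 152]
  BxoI AGGC/0: at [23, 90, 108, 141] ⇒ [23, 90, 108, 141]
  GruIX TTAAT/3: at [9, 74, 174] ⇒ [12, 77, 177]
  FykVI AGAA/2: at [30, 56, 101, 126, 135, 146, 157] ⇒ [32, 58, 103, 128, 137, 148, 159]

All cut coordinates (distinct, sorted): [12, 23, 32, 58, 68, 77, 83, 90, 98, 103, 108, 128, 131, 137, 141, 148, 152, 159, 177]

Fragments:
  [0,12): 12 bp
  [12,23): 11 bp
  [23,32): 9 bp
  [32,58): 26 bp
  [58,68): 10 bp
  [68,77): 9 bp
  [77,83): 6 bp
  [83,90): 7 bp
  [90,98): 8 bp
  [98,103): 5 bp
  [103,108): 5 bp
  [108,128): 20 bp
  [128,131): 3 bp
  [131,137): 6 bp
  [137,141): 4 bp
  [141,148): 7 bp
  [148,152): 4 bp
  [152,159): 7 bp
  [159,177): 18 bp
  [177,179): 2 bp

[2,3,4,4,5,5,6,6,7,7,7,8,9,9,10,11,12,18,20,26]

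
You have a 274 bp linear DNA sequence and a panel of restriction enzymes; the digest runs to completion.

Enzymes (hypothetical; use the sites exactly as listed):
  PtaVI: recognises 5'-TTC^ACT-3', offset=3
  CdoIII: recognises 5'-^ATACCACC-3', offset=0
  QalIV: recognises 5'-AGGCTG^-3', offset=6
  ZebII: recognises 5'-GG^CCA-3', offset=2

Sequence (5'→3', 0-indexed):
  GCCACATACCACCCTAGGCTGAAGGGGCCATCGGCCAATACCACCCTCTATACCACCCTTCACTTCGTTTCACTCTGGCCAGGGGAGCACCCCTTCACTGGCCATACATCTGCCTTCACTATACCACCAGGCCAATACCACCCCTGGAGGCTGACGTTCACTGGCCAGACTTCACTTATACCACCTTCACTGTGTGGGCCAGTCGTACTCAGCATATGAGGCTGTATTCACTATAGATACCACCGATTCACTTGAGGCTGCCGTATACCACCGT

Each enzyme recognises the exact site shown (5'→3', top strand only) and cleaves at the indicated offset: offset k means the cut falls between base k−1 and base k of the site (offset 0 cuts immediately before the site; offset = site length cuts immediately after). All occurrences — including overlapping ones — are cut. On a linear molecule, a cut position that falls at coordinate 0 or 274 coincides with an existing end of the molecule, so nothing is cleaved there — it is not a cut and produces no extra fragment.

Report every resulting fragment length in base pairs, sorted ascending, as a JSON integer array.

[3,3,3,4,4,5,5,5,5,6,6,7,7,7,9,10,10,10,11,11,11,12,12,13,16,16,18,19,26]

Site scan:
  PtaVI (TTCACT, off=3): starts [58, 68, 93, 114, 156, 170, 185, 226, 246] → cuts [61, 71, 96, 117, 159, 173, 188, 229, 249]
  CdoIII (ATACCACC, off=0): starts [5, 37, 49, 120, 134, 177, 236, 264] → cuts [5, 37, 49, 120, 134, 177, 236, 264]
  QalIV (AGGCTG, off=6): starts [15, 147, 218, 254] → cuts [21, 153, 224, 260]
  ZebII (GGCCA, off=2): starts [25, 32, 76, 99, 129, 162, 196] → cuts [27, 34, 78, 101, 131, 164, 198]

All cut coordinates (distinct, sorted): [5, 21, 27, 34, 37, 49, 61, 71, 78, 96, 101, 117, 120, 131, 134, 153, 159, 164, 173, 177, 188, 198, 224, 229, 236, 249, 260, 264]

Fragment lengths:
  [0,5): 5 bp
  [5,21): 16 bp
  [21,27): 6 bp
  [27,34): 7 bp
  [34,37): 3 bp
  [37,49): 12 bp
  [49,61): 12 bp
  [61,71): 10 bp
  [71,78): 7 bp
  [78,96): 18 bp
  [96,101): 5 bp
  [101,117): 16 bp
  [117,120): 3 bp
  [120,131): 11 bp
  [131,134): 3 bp
  [134,153): 19 bp
  [153,159): 6 bp
  [159,164): 5 bp
  [164,173): 9 bp
  [173,177): 4 bp
  [177,188): 11 bp
  [188,198): 10 bp
  [198,224): 26 bp
  [224,229): 5 bp
  [229,236): 7 bp
  [236,249): 13 bp
  [249,260): 11 bp
  [260,264): 4 bp
  [264,274): 10 bp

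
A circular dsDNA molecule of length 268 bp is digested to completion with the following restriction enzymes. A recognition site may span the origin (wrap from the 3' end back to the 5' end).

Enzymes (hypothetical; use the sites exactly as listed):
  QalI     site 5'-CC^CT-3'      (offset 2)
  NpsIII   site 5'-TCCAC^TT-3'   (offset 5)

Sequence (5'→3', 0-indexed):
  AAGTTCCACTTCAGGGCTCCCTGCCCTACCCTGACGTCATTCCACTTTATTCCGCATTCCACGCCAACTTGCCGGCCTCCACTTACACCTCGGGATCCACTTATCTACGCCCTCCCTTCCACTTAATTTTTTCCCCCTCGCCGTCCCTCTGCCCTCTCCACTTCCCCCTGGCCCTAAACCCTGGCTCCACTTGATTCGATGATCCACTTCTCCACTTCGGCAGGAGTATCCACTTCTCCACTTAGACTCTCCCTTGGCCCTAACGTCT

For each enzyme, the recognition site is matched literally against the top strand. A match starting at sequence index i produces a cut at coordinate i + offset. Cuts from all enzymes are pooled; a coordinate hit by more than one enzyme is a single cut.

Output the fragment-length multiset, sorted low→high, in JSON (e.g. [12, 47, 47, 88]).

Site scan:
  QalI CCCT/2: at [18, 23, 28, 109, 113, 134, 144, 151, 165, 171, 178, 250, 257] ⇒ [20, 25, 30, 111, 115, 136, 146, 153, 167, 173, 180, 252, 259]
  NpsIII TCCACTT/5: at [4, 40, 77, 95, 117, 156, 185, 202, 210, 228, 236] ⇒ [9, 45, 82, 100, 122, 161, 190, 207, 215, 233, 241]

Pooled cuts: [9, 20, 25, 30, 45, 82, 100, 111, 115, 122, 136, 146, 153, 161, 167, 173, 180, 190, 207, 215, 233, 241, 252, 259]

Fragments:
  9→20: 11 bp
  20→25: 5 bp
  25→30: 5 bp
  30→45: 15 bp
  45→82: 37 bp
  82→100: 18 bp
  100→111: 11 bp
  111→115: 4 bp
  115→122: 7 bp
  122→136: 14 bp
  136→146: 10 bp
  146→153: 7 bp
  153→161: 8 bp
  161→167: 6 bp
  167→173: 6 bp
  173→180: 7 bp
  180→190: 10 bp
  190→207: 17 bp
  207→215: 8 bp
  215→233: 18 bp
  233→241: 8 bp
  241→252: 11 bp
  252→259: 7 bp
  259→9 (wrap): 268-259+9 = 18 bp

[4,5,5,6,6,7,7,7,7,8,8,8,10,10,11,11,11,14,15,17,18,18,18,37]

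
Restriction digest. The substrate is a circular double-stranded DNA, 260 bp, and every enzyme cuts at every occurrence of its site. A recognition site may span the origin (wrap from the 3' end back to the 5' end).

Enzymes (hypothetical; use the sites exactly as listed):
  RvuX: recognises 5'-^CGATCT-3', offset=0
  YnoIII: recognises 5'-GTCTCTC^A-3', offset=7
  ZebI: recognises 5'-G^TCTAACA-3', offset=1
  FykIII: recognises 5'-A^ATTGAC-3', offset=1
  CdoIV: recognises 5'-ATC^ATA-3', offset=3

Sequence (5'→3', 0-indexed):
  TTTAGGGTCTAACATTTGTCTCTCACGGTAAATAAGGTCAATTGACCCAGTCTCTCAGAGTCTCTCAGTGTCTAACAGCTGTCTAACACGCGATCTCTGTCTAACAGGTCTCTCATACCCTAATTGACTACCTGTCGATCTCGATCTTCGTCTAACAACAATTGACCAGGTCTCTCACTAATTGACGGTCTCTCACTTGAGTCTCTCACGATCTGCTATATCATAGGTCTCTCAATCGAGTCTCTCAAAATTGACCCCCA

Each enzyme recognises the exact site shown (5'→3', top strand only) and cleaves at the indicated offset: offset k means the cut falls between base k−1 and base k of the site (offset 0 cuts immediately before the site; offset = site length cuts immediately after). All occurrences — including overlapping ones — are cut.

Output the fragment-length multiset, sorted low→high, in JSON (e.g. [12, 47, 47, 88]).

Scan for sites:
  RvuX CGATCT/0: at [90, 135, 141, 208] ⇒ [90, 135, 141, 208]
  YnoIII GTCTCTCA/7: at [17, 49, 59, 107, 169, 187, 200, 226, 239] ⇒ [24, 56, 66, 114, 176, 194, 207, 233, 246]
  ZebI GTCTAACA/1: at [6, 69, 80, 98, 149] ⇒ [7, 70, 81, 99, 150]
  FykIII AATTGAC/1: at [39, 121, 159, 179, 248] ⇒ [40, 122, 160, 180, 249]
  CdoIV ATCATA/3: at [219] ⇒ [222]

Pooled cuts: [7, 24, 40, 56, 66, 70, 81, 90, 99, 114, 122, 135, 141, 150, 160, 176, 180, 194, 207, 208, 222, 233, 246, 249]

Fragment lengths:
  7→24: 17 bp
  24→40: 16 bp
  40→56: 16 bp
  56→66: 10 bp
  66→70: 4 bp
  70→81: 11 bp
  81→90: 9 bp
  90→99: 9 bp
  99→114: 15 bp
  114→122: 8 bp
  122→135: 13 bp
  135→141: 6 bp
  141→150: 9 bp
  150→160: 10 bp
  160→176: 16 bp
  176→180: 4 bp
  180→194: 14 bp
  194→207: 13 bp
  207→208: 1 bp
  208→222: 14 bp
  222→233: 11 bp
  233→246: 13 bp
  246→249: 3 bp
  249→7 (wrap): 260-249+7 = 18 bp

[1,3,4,4,6,8,9,9,9,10,10,11,11,13,13,13,14,14,15,16,16,16,17,18]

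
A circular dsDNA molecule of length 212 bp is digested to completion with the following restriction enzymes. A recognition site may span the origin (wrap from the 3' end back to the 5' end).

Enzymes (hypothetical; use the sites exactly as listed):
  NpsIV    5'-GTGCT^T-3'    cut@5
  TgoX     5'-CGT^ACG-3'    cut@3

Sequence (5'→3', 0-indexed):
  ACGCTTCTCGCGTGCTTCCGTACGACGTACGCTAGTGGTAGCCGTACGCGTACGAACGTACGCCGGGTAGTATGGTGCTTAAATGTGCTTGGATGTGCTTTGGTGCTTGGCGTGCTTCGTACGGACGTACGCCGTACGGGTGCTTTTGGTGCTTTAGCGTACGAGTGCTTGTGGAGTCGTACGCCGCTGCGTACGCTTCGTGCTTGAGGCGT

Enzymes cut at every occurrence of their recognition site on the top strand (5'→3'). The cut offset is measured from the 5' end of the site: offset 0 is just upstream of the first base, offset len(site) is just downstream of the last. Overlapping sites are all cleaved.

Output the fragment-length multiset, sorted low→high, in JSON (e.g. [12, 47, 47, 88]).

Site scan:
  NpsIV (GTGCTT, off=5): starts [11, 74, 84, 94, 102, 111, 139, 148, 164, 199] → cuts [16, 79, 89, 99, 107, 116, 144, 153, 169, 204]
  TgoX (CGTACG, off=3): starts [18, 25, 42, 48, 56, 117, 125, 132, 157, 177, 189, 209] → cuts [0, 21, 28, 45, 51, 59, 120, 128, 135, 160, 180, 192]

All cut coordinates (distinct, sorted): [0, 16, 21, 28, 45, 51, 59, 79, 89, 99, 107, 116, 120, 128, 135, 144, 153, 160, 169, 180, 192, 204]

Fragments:
  0→16: 16 bp
  16→21: 5 bp
  21→28: 7 bp
  28→45: 17 bp
  45→51: 6 bp
  51→59: 8 bp
  59→79: 20 bp
  79→89: 10 bp
  89→99: 10 bp
  99→107: 8 bp
  107→116: 9 bp
  116→120: 4 bp
  120→128: 8 bp
  128→135: 7 bp
  135→144: 9 bp
  144→153: 9 bp
  153→160: 7 bp
  160→169: 9 bp
  169→180: 11 bp
  180→192: 12 bp
  192→204: 12 bp
  204→0 (wrap): 212-204+0 = 8 bp

[4,5,6,7,7,7,8,8,8,8,9,9,9,9,10,10,11,12,12,16,17,20]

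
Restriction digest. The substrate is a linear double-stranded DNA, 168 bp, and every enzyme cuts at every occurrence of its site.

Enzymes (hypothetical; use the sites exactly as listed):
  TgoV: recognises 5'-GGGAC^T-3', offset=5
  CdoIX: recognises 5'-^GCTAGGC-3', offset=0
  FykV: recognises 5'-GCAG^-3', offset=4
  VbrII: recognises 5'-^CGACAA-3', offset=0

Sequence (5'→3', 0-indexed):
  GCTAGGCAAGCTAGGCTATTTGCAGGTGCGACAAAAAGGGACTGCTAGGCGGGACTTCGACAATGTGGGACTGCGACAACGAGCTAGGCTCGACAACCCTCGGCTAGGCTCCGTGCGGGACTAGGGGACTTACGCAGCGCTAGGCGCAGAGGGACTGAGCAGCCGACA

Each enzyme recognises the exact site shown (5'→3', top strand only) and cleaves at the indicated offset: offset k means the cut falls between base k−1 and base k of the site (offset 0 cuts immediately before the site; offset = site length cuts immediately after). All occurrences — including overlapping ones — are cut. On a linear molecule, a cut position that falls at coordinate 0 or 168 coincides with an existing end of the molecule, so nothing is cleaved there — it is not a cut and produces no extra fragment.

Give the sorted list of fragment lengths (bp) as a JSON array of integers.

[1,1,2,2,3,6,6,7,8,8,8,9,9,11,12,12,14,14,16,19]

Scan for sites:
  TgoV GGGACT/5: at [37, 50, 66, 116, 124, 150] ⇒ [42, 55, 71, 121, 129, 155]
  CdoIX GCTAGGC/0: at [0, 9, 43, 82, 102, 138] ⇒ [9, 43, 82, 102, 138] (position 0 is a terminus of the linear molecule — no cut)
  FykV GCAG/4: at [21, 133, 145, 158] ⇒ [25, 137, 149, 162]
  VbrII CGACAA/0: at [28, 57, 73, 90] ⇒ [28, 57, 73, 90]

Pooled cuts: [9, 25, 28, 42, 43, 55, 57, 71, 73, 82, 90, 102, 121, 129, 137, 138, 149, 155, 162]

Fragment lengths:
  [0,9): 9 bp
  [9,25): 16 bp
  [25,28): 3 bp
  [28,42): 14 bp
  [42,43): 1 bp
  [43,55): 12 bp
  [55,57): 2 bp
  [57,71): 14 bp
  [71,73): 2 bp
  [73,82): 9 bp
  [82,90): 8 bp
  [90,102): 12 bp
  [102,121): 19 bp
  [121,129): 8 bp
  [129,137): 8 bp
  [137,138): 1 bp
  [138,149): 11 bp
  [149,155): 6 bp
  [155,162): 7 bp
  [162,168): 6 bp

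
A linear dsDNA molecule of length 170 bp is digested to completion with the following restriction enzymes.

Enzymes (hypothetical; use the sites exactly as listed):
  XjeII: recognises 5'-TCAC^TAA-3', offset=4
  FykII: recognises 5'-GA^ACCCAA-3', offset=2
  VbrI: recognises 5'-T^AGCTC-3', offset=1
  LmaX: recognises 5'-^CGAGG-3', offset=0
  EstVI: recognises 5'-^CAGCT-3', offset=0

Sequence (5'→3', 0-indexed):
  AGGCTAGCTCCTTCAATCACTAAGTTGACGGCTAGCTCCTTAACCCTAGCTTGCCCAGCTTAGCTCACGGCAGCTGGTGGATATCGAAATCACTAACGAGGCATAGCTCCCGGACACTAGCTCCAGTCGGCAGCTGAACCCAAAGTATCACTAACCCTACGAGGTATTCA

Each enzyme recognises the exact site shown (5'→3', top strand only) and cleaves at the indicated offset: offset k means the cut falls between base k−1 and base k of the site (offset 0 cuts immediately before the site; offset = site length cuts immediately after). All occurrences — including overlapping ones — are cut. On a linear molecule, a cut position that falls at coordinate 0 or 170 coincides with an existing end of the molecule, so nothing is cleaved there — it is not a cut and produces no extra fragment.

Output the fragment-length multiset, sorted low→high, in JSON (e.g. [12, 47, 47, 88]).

Site scan:
  XjeII (TCACTAA, off=4): starts [16, 89, 147] → cuts [20, 93, 151]
  FykII (GAACCCAA, off=2): starts [135] → cuts [137]
  VbrI (TAGCTC, off=1): starts [4, 32, 60, 103, 117] → cuts [5, 33, 61, 104, 118]
  LmaX (CGAGG, off=0): starts [96, 159] → cuts [96, 159]
  EstVI (CAGCT, off=0): starts [55, 70, 130] → cuts [55, 70, 130]

Pooled cuts: [5, 20, 33, 55, 61, 70, 93, 96, 104, 118, 130, 137, 151, 159]

Fragment lengths:
  [0,5): 5 bp
  [5,20): 15 bp
  [20,33): 13 bp
  [33,55): 22 bp
  [55,61): 6 bp
  [61,70): 9 bp
  [70,93): 23 bp
  [93,96): 3 bp
  [96,104): 8 bp
  [104,118): 14 bp
  [118,130): 12 bp
  [130,137): 7 bp
  [137,151): 14 bp
  [151,159): 8 bp
  [159,170): 11 bp

[3,5,6,7,8,8,9,11,12,13,14,14,15,22,23]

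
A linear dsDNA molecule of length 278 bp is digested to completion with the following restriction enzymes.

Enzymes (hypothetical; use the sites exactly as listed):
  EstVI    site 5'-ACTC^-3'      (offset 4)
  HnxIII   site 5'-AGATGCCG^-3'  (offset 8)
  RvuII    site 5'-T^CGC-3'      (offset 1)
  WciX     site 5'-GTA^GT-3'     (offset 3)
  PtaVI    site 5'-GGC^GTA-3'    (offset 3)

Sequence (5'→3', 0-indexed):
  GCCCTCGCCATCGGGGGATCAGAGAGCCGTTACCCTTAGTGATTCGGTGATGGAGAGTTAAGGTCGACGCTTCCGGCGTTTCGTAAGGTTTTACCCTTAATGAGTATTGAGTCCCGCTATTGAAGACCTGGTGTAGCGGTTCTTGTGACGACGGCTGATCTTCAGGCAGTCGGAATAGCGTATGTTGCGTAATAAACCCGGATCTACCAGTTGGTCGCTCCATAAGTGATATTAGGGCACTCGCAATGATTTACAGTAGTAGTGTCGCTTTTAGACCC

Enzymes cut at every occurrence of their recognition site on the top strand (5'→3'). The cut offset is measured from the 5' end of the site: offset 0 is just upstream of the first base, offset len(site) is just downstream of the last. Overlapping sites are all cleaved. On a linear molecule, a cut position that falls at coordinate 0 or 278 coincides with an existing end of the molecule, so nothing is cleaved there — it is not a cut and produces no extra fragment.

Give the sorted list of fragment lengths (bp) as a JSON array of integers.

Per-enzyme occurrences:
  EstVI ACTC/4: at [238] ⇒ [242]
  HnxIII (AGATGCCG, off=8): no sites
  RvuII TCGC/1: at [4, 214, 240, 264] ⇒ [5, 215, 241, 265]
  WciX GTAGT/3: at [255, 258] ⇒ [258, 261]
  PtaVI (GGCGTA, off=3): no sites

Pooled cuts: [5, 215, 241, 242, 258, 261, 265]

Fragment lengths:
  [0,5): 5 bp
  [5,215): 210 bp
  [215,241): 26 bp
  [241,242): 1 bp
  [242,258): 16 bp
  [258,261): 3 bp
  [261,265): 4 bp
  [265,278): 13 bp

[1,3,4,5,13,16,26,210]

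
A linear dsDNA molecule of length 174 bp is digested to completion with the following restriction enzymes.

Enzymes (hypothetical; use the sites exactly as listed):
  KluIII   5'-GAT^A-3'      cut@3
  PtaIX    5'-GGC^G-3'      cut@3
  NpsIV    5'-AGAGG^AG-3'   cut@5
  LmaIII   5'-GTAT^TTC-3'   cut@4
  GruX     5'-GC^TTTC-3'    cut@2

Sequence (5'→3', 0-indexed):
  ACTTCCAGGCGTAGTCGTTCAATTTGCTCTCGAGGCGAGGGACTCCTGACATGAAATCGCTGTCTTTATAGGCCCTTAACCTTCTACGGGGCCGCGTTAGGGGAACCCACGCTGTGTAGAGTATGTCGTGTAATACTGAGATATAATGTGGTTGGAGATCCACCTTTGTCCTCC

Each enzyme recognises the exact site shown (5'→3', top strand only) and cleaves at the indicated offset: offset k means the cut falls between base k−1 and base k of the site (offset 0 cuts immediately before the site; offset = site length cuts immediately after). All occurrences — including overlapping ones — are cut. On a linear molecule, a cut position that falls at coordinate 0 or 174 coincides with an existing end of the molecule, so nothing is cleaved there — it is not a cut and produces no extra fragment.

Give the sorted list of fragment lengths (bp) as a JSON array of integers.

Per-enzyme occurrences:
  KluIII GATA/3: at [139] ⇒ [142]
  PtaIX GGCG/3: at [7, 33] ⇒ [10, 36]
  NpsIV (AGAGGAG, off=5): no sites
  LmaIII (GTATTTC, off=4): no sites
  GruX (GCTTTC, off=2): no sites

Pooled cuts: [10, 36, 142]

Fragment lengths:
  [0,10): 10 bp
  [10,36): 26 bp
  [36,142): 106 bp
  [142,174): 32 bp

[10,26,32,106]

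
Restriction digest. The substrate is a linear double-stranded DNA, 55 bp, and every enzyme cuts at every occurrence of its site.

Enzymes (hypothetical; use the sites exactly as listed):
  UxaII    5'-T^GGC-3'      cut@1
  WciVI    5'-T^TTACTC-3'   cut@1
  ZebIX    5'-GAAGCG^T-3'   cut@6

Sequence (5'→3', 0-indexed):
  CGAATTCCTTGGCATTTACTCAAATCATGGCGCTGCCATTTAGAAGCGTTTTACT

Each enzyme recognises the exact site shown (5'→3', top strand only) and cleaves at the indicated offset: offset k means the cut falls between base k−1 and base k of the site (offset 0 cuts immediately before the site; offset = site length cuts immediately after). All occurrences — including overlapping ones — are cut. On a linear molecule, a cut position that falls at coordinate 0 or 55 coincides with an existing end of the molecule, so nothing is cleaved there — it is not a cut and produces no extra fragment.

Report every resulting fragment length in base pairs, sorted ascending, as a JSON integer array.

[5,7,10,13,20]

Per-enzyme occurrences:
  UxaII (TGGC, off=1): starts [9, 27] → cuts [10, 28]
  WciVI (TTTACTC, off=1): starts [14] → cuts [15]
  ZebIX (GAAGCGT, off=6): starts [42] → cuts [48]

Pooled cuts: [10, 15, 28, 48]

Fragments:
  [0,10): 10 bp
  [10,15): 5 bp
  [15,28): 13 bp
  [28,48): 20 bp
  [48,55): 7 bp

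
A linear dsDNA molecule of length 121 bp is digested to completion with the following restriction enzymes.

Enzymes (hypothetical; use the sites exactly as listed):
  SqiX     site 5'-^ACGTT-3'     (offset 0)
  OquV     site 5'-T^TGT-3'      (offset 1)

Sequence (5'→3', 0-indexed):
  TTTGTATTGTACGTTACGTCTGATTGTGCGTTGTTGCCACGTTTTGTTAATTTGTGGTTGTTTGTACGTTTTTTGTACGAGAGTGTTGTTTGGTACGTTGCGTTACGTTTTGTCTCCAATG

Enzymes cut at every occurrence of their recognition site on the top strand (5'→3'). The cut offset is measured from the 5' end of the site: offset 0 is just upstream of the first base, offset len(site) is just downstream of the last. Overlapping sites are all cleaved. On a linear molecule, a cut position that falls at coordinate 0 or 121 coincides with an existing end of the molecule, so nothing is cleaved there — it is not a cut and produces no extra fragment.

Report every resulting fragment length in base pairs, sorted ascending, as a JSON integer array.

[2,3,3,4,5,6,6,6,7,7,8,8,8,10,11,13,14]

Scan for sites:
  SqiX (ACGTT, off=0): starts [10, 38, 65, 94, 104] → cuts [10, 38, 65, 94, 104]
  OquV (TTGT, off=1): starts [1, 6, 23, 30, 43, 51, 57, 61, 72, 85, 109] → cuts [2, 7, 24, 31, 44, 52, 58, 62, 73, 86, 110]

Pooled cuts: [2, 7, 10, 24, 31, 38, 44, 52, 58, 62, 65, 73, 86, 94, 104, 110]

Fragment lengths:
  [0,2): 2 bp
  [2,7): 5 bp
  [7,10): 3 bp
  [10,24): 14 bp
  [24,31): 7 bp
  [31,38): 7 bp
  [38,44): 6 bp
  [44,52): 8 bp
  [52,58): 6 bp
  [58,62): 4 bp
  [62,65): 3 bp
  [65,73): 8 bp
  [73,86): 13 bp
  [86,94): 8 bp
  [94,104): 10 bp
  [104,110): 6 bp
  [110,121): 11 bp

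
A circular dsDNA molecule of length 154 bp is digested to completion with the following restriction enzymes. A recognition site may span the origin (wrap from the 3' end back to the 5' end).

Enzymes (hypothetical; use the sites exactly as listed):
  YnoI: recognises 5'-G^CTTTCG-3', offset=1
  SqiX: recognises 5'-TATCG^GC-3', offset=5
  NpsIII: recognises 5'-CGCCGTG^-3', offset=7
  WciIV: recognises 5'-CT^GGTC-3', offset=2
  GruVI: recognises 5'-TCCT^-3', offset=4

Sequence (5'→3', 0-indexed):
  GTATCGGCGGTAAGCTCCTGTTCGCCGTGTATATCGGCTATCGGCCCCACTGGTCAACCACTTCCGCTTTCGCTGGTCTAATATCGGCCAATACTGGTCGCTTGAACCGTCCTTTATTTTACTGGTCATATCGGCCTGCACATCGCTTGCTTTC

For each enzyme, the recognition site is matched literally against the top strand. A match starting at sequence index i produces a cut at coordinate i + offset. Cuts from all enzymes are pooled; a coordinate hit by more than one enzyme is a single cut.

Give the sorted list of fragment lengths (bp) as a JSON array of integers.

[7,7,8,8,9,10,10,10,11,12,13,15,16,18]

Per-enzyme occurrences:
  YnoI GCTTTCG/1: at [65, 148] ⇒ [66, 149]
  SqiX TATCGGC/5: at [1, 31, 38, 81, 128] ⇒ [6, 36, 43, 86, 133]
  NpsIII CGCCGTG/7: at [22] ⇒ [29]
  WciIV CTGGTC/2: at [49, 72, 93, 121] ⇒ [51, 74, 95, 123]
  GruVI TCCT/4: at [15, 109] ⇒ [19, 113]

Pooled cuts: [6, 19, 29, 36, 43, 51, 66, 74, 86, 95, 113, 123, 133, 149]

Fragments:
  6→19: 13 bp
  19→29: 10 bp
  29→36: 7 bp
  36→43: 7 bp
  43→51: 8 bp
  51→66: 15 bp
  66→74: 8 bp
  74→86: 12 bp
  86→95: 9 bp
  95→113: 18 bp
  113→123: 10 bp
  123→133: 10 bp
  133→149: 16 bp
  149→6 (wrap): 154-149+6 = 11 bp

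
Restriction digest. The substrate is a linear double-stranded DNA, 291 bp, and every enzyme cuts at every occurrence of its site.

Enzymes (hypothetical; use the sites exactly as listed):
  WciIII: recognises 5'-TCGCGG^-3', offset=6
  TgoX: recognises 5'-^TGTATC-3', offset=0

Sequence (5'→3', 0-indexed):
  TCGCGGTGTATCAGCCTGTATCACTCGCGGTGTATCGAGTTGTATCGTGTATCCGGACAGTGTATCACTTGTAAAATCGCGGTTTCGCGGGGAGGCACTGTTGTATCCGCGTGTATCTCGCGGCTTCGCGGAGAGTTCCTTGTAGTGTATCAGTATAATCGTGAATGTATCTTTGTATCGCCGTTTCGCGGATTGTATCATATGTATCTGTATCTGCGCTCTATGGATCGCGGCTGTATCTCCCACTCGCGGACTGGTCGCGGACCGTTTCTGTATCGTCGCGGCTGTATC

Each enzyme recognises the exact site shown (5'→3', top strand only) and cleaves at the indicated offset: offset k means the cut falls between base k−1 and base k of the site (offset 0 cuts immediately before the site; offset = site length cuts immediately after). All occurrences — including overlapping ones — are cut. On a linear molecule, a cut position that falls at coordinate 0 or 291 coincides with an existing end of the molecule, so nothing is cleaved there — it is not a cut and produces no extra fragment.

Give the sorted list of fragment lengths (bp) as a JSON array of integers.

Per-enzyme occurrences:
  WciIII (TCGCGG, off=6): starts [0, 24, 76, 84, 117, 125, 185, 227, 246, 257, 278] → cuts [6, 30, 82, 90, 123, 131, 191, 233, 252, 263, 284]
  TgoX (TGTATC, off=0): starts [6, 16, 30, 40, 47, 60, 101, 111, 145, 165, 173, 193, 202, 208, 234, 271, 285] → cuts [6, 16, 30, 40, 47, 60, 101, 111, 145, 165, 173, 193, 202, 208, 234, 271, 285]

All cut coordinates (distinct, sorted): [6, 16, 30, 40, 47, 60, 82, 90, 101, 111, 123, 131, 145, 165, 173, 191, 193, 202, 208, 233, 234, 252, 263, 271, 284, 285]

Fragments:
  [0,6): 6 bp
  [6,16): 10 bp
  [16,30): 14 bp
  [30,40): 10 bp
  [40,47): 7 bp
  [47,60): 13 bp
  [60,82): 22 bp
  [82,90): 8 bp
  [90,101): 11 bp
  [101,111): 10 bp
  [111,123): 12 bp
  [123,131): 8 bp
  [131,145): 14 bp
  [145,165): 20 bp
  [165,173): 8 bp
  [173,191): 18 bp
  [191,193): 2 bp
  [193,202): 9 bp
  [202,208): 6 bp
  [208,233): 25 bp
  [233,234): 1 bp
  [234,252): 18 bp
  [252,263): 11 bp
  [263,271): 8 bp
  [271,284): 13 bp
  [284,285): 1 bp
  [285,291): 6 bp

[1,1,2,6,6,6,7,8,8,8,8,9,10,10,10,11,11,12,13,13,14,14,18,18,20,22,25]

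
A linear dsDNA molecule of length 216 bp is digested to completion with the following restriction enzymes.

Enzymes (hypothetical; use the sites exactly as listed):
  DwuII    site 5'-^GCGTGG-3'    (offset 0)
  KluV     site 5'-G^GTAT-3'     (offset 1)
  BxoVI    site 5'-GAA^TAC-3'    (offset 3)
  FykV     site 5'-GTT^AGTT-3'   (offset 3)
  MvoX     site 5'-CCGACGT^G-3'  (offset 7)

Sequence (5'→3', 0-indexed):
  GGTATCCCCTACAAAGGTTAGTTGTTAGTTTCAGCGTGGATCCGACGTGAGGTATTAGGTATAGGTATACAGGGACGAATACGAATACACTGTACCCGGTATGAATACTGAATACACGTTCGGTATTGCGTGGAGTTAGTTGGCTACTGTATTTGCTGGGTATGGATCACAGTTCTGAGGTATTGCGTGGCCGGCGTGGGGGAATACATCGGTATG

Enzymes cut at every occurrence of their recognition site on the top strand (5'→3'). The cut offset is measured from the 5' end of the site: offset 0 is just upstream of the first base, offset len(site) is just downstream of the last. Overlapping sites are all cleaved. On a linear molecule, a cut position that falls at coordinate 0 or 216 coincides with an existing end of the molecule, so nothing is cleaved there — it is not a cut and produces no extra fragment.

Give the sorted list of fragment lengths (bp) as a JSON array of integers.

[1,3,5,5,5,6,6,7,7,7,7,7,7,9,10,10,11,13,15,15,18,20,22]

Per-enzyme occurrences:
  DwuII GCGTGG/0: at [33, 127, 184, 193] ⇒ [33, 127, 184, 193]
  KluV GGTAT/1: at [0, 50, 57, 63, 97, 121, 158, 178, 210] ⇒ [1, 51, 58, 64, 98, 122, 159, 179, 211]
  BxoVI GAATAC/3: at [76, 82, 102, 109, 201] ⇒ [79, 85, 105, 112, 204]
  FykV GTTAGTT/3: at [16, 23, 134] ⇒ [19, 26, 137]
  MvoX CCGACGTG/7: at [41] ⇒ [48]

Pooled cuts: [1, 19, 26, 33, 48, 51, 58, 64, 79, 85, 98, 105, 112, 122, 127, 137, 159, 179, 184, 193, 204, 211]

Fragment lengths:
  [0,1): 1 bp
  [1,19): 18 bp
  [19,26): 7 bp
  [26,33): 7 bp
  [33,48): 15 bp
  [48,51): 3 bp
  [51,58): 7 bp
  [58,64): 6 bp
  [64,79): 15 bp
  [79,85): 6 bp
  [85,98): 13 bp
  [98,105): 7 bp
  [105,112): 7 bp
  [112,122): 10 bp
  [122,127): 5 bp
  [127,137): 10 bp
  [137,159): 22 bp
  [159,179): 20 bp
  [179,184): 5 bp
  [184,193): 9 bp
  [193,204): 11 bp
  [204,211): 7 bp
  [211,216): 5 bp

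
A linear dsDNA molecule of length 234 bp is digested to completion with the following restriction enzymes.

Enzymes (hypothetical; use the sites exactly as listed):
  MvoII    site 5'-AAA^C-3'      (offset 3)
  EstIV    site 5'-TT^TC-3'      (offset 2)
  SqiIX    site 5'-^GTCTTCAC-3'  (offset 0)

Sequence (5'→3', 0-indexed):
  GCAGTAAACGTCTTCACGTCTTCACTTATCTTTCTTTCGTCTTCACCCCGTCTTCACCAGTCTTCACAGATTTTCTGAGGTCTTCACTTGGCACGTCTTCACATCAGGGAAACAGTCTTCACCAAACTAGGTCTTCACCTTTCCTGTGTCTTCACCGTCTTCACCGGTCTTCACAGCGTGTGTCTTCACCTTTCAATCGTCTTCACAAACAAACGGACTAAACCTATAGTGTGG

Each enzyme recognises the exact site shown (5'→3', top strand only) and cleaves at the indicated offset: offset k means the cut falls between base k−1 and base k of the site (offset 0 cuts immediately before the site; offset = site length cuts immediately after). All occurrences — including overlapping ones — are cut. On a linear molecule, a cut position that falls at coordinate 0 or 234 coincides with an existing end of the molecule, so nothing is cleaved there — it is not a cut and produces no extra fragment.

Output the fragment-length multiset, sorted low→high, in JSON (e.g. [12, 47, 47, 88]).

Per-enzyme occurrences:
  MvoII AAAC/3: at [5, 109, 123, 206, 210, 219] ⇒ [8, 112, 126, 209, 213, 222]
  EstIV TTTC/2: at [30, 34, 71, 139, 190] ⇒ [32, 36, 73, 141, 192]
  SqiIX GTCTTCAC/0: at [9, 17, 38, 49, 59, 79, 94, 114, 130, 147, 156, 166, 181, 198] ⇒ [9, 17, 38, 49, 59, 79, 94, 114, 130, 147, 156, 166, 181, 198]

All cut coordinates (distinct, sorted): [8, 9, 17, 32, 36, 38, 49, 59, 73, 79, 94, 112, 114, 126, 130, 141, 147, 156, 166, 181, 192, 198, 209, 213, 222]

Fragment lengths:
  [0,8): 8 bp
  [8,9): 1 bp
  [9,17): 8 bp
  [17,32): 15 bp
  [32,36): 4 bp
  [36,38): 2 bp
  [38,49): 11 bp
  [49,59): 10 bp
  [59,73): 14 bp
  [73,79): 6 bp
  [79,94): 15 bp
  [94,112): 18 bp
  [112,114): 2 bp
  [114,126): 12 bp
  [126,130): 4 bp
  [130,141): 11 bp
  [141,147): 6 bp
  [147,156): 9 bp
  [156,166): 10 bp
  [166,181): 15 bp
  [181,192): 11 bp
  [192,198): 6 bp
  [198,209): 11 bp
  [209,213): 4 bp
  [213,222): 9 bp
  [222,234): 12 bp

[1,2,2,4,4,4,6,6,6,8,8,9,9,10,10,11,11,11,11,12,12,14,15,15,15,18]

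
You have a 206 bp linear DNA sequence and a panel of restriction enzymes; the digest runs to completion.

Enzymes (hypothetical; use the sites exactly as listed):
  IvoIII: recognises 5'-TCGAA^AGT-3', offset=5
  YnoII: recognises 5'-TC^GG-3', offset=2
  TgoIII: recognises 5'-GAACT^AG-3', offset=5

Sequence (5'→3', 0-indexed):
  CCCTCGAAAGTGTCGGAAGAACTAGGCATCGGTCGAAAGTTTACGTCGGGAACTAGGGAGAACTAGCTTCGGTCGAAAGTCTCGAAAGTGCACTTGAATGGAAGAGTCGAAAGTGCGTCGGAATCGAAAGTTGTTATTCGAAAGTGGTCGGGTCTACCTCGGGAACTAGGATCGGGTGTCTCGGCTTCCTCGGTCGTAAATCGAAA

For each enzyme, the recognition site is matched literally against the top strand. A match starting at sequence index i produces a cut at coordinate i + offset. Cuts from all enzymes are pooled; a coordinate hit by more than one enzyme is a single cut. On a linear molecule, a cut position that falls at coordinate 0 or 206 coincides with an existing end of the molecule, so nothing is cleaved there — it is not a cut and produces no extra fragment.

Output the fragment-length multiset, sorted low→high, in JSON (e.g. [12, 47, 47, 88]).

Per-enzyme occurrences:
  IvoIII TCGAAAGT/5: at [3, 32, 72, 81, 106, 123, 137] ⇒ [8, 37, 77, 86, 111, 128, 142]
  YnoII TCGG/2: at [12, 28, 45, 68, 117, 147, 158, 171, 180, 189] ⇒ [14, 30, 47, 70, 119, 149, 160, 173, 182, 191]
  TgoIII GAACTAG/5: at [18, 49, 59, 162] ⇒ [23, 54, 64, 167]

All cut coordinates (distinct, sorted): [8, 14, 23, 30, 37, 47, 54, 64, 70, 77, 86, 111, 119, 128, 142, 149, 160, 167, 173, 182, 191]

Fragment lengths:
  [0,8): 8 bp
  [8,14): 6 bp
  [14,23): 9 bp
  [23,30): 7 bp
  [30,37): 7 bp
  [37,47): 10 bp
  [47,54): 7 bp
  [54,64): 10 bp
  [64,70): 6 bp
  [70,77): 7 bp
  [77,86): 9 bp
  [86,111): 25 bp
  [111,119): 8 bp
  [119,128): 9 bp
  [128,142): 14 bp
  [142,149): 7 bp
  [149,160): 11 bp
  [160,167): 7 bp
  [167,173): 6 bp
  [173,182): 9 bp
  [182,191): 9 bp
  [191,206): 15 bp

[6,6,6,7,7,7,7,7,7,8,8,9,9,9,9,9,10,10,11,14,15,25]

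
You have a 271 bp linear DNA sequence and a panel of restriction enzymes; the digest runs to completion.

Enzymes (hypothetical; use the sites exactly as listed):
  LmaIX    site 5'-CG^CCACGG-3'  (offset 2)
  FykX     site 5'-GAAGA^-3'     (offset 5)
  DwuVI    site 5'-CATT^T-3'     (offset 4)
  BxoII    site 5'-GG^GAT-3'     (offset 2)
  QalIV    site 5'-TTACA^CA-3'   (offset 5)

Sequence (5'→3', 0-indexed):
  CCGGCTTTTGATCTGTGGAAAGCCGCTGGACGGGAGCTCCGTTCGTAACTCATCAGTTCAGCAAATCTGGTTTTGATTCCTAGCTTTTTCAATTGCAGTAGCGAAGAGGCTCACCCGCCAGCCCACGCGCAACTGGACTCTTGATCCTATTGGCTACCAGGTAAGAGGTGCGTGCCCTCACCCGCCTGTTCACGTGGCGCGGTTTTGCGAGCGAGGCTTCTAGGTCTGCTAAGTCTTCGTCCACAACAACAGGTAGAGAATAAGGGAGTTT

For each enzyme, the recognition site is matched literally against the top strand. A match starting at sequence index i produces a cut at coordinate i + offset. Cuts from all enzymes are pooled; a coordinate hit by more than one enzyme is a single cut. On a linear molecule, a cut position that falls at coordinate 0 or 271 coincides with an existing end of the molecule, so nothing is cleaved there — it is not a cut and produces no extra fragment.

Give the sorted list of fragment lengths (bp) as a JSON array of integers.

Per-enzyme occurrences:
  LmaIX (CGCCACGG, off=2): no sites
  FykX (GAAGA, off=5): starts [102] → cuts [107]
  DwuVI (CATTT, off=4): no sites
  BxoII (GGGAT, off=2): no sites
  QalIV (TTACACA, off=5): no sites

All cut coordinates (distinct, sorted): [107]

Fragment lengths:
  [0,107): 107 bp
  [107,271): 164 bp

[107,164]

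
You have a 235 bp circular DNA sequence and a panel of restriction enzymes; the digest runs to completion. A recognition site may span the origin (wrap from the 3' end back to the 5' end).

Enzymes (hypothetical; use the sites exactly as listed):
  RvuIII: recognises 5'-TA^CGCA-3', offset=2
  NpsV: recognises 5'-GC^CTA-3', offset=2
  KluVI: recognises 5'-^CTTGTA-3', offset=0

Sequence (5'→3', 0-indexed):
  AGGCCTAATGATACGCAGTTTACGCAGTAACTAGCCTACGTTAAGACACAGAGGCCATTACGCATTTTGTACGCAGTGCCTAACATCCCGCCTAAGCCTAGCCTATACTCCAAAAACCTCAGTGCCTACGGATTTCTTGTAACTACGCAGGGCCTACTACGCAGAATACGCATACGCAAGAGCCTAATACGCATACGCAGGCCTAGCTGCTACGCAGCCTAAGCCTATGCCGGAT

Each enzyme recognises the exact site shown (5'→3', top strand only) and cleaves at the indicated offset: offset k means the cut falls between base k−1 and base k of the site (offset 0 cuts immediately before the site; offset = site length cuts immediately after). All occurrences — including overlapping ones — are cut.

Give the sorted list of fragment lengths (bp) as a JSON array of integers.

Scan for sites:
  RvuIII (TACGCA, off=2): starts [11, 20, 58, 69, 143, 157, 166, 172, 187, 193, 210] → cuts [13, 22, 60, 71, 145, 159, 168, 174, 189, 195, 212]
  NpsV (GCCTA, off=2): starts [2, 33, 77, 89, 95, 100, 123, 151, 181, 200, 216, 222] → cuts [4, 35, 79, 91, 97, 102, 125, 153, 183, 202, 218, 224]
  KluVI (CTTGTA, off=0): starts [135] → cuts [135]

Pooled cuts: [4, 13, 22, 35, 60, 71, 79, 91, 97, 102, 125, 135, 145, 153, 159, 168, 174, 183, 189, 195, 202, 212, 218, 224]

Fragment lengths:
  4→13: 9 bp
  13→22: 9 bp
  22→35: 13 bp
  35→60: 25 bp
  60→71: 11 bp
  71→79: 8 bp
  79→91: 12 bp
  91→97: 6 bp
  97→102: 5 bp
  102→125: 23 bp
  125→135: 10 bp
  135→145: 10 bp
  145→153: 8 bp
  153→159: 6 bp
  159→168: 9 bp
  168→174: 6 bp
  174→183: 9 bp
  183→189: 6 bp
  189→195: 6 bp
  195→202: 7 bp
  202→212: 10 bp
  212→218: 6 bp
  218→224: 6 bp
  224→4 (wrap): 235-224+4 = 15 bp

[5,6,6,6,6,6,6,6,7,8,8,9,9,9,9,10,10,10,11,12,13,15,23,25]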